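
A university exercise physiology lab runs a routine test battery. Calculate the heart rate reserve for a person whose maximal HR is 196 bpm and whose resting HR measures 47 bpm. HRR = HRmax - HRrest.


HRmax = 196 bpm
HRrest = 47 bpm
HRR = 196 - 47 = 149 bpm

149 bpm


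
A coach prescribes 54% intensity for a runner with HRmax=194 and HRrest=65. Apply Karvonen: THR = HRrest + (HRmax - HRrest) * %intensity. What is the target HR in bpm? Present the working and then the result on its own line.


Heart rate reserve = 194 - 65 = 129
Intensity fraction = 54 / 100 = 0.54
THR = 65 + 129 * 0.54 = 134.66 bpm

134.66 bpm


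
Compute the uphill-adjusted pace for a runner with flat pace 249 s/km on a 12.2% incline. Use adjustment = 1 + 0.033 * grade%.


Adjustment factor = 1 + 0.033 * 12.2 = 1.4026
Grade-adjusted pace = 249 * 1.4026 = 349.25 s/km

349.25 s/km


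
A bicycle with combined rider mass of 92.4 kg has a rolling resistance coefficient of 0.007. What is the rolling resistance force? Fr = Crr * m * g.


Fr = 0.007 * 92.4 * 9.81
= 0.6468 * 9.81
= 6.345 N

6.345 N


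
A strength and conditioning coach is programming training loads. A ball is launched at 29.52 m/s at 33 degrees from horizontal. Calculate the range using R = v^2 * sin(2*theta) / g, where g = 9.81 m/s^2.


sin(2 * 33) = sin(66) = 0.913545
v^2 = 29.52^2 = 871.4304
R = 871.4304 * 0.913545 / 9.81
= 81.151 m

81.151 m


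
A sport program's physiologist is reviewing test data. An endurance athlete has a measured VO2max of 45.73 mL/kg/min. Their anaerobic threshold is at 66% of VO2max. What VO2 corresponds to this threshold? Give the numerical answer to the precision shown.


Anaerobic threshold VO2 = VO2max * 66%
= 45.73 * 0.66
= 30.18 mL/kg/min

30.18 mL/kg/min


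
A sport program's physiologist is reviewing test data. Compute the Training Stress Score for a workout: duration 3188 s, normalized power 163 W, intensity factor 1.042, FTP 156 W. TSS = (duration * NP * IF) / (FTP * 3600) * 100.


Product = 3188 * 163 * 1.042 = 541469.048
Base = 156 * 3600 = 561600
TSS = 541469.048 / 561600 * 100 = 96.42

96.42 TSS


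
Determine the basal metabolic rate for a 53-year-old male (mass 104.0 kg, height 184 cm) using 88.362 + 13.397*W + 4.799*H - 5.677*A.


BMR = 88.362 + 13.397*104.0 + 4.799*184 - 5.677*53
= 2063.79 kcal/day

2063.79 kcal/day


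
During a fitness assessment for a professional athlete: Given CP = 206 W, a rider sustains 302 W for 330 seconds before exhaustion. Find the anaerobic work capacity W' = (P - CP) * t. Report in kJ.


Excess power = 302 - 206 = 96 W
Work above CP = 96 * 330 = 31680 J
W' = 31.68 kJ

31.68 kJ


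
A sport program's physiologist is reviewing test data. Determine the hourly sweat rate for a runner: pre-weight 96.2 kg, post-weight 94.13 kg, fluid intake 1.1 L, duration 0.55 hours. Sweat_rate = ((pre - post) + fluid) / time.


Mass lost = 96.2 - 94.13 = 2.07 kg
Add fluid consumed: 2.07 + 1.1 = 3.17 L total sweat
Sweat rate = 3.17 / 0.55 = 5.764 L/h

5.764 L/h


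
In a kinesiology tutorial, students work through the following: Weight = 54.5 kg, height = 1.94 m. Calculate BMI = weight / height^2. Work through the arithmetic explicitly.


height^2 = 1.94^2 = 3.7636
BMI = 54.5 / 3.7636 = 14.48 kg/m^2

14.48 kg/m^2


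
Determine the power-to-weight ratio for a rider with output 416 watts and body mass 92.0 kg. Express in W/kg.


P/W = 416 / 92.0 = 4.522 W/kg

4.522 W/kg


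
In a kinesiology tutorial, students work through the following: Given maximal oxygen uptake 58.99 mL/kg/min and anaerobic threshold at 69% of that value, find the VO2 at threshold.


Percentage as decimal = 0.69
VO2 at AT = 58.99 * 0.69 = 40.7 mL/kg/min

40.7 mL/kg/min


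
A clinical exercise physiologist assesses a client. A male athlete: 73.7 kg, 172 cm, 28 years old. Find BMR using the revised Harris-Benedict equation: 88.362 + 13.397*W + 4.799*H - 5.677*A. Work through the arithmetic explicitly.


Intercept = 88.362
Weight contribution = 13.397 * 73.7 = 987.3589
Height contribution = 4.799 * 172 = 825.428
Age contribution = 5.677 * 28 = 158.956
BMR = 88.362 + 987.3589 + 825.428 - 158.956
= 1742.19 kcal/day

1742.19 kcal/day


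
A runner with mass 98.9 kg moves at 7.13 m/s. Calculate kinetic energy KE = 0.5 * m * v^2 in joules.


v^2 = 7.13^2 = 50.8369
KE = 0.5 * 98.9 * 50.8369
= 2513.88 J

2513.88 J


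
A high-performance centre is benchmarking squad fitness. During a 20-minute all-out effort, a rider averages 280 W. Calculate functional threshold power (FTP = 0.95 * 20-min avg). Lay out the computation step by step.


FTP = 0.95 * 280
= 266.0 W

266.0 W


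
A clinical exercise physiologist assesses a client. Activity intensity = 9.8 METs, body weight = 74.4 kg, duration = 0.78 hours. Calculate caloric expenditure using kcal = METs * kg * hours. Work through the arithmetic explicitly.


kcal = 9.8 * 74.4 * 0.78
= 729.12 * 0.78
= 568.71 kcal

568.71 kcal


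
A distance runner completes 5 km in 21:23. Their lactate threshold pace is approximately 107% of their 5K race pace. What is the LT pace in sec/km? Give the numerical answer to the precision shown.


Convert to seconds: 21 min 23 s = 1283 s
Pace per km = 1283 / 5 = 256.6 s/km
LT pace = 256.6 * 1.07 = 274.56 s/km

274.56 s/km


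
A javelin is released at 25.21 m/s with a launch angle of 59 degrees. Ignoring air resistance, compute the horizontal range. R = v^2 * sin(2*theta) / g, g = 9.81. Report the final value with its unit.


Launch speed squared = 635.5441
sin(2 * 59 deg) = 0.882948
Range = 635.5441 * 0.882948 / 9.81
= 57.202 m

57.202 m


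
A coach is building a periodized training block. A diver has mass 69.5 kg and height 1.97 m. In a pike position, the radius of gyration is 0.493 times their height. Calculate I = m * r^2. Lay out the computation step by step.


r = 0.493 * 1.97 = 0.97121 m
I = m * r^2 = 69.5 * 0.943249 = 65.556 kg*m^2

65.556 kg*m^2


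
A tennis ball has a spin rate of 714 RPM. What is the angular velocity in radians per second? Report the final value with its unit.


Convert RPM to rad/s: multiply by 2*pi and divide by 60
omega = 714 * 2 * pi / 60
= 74.77 rad/s

74.77 rad/s


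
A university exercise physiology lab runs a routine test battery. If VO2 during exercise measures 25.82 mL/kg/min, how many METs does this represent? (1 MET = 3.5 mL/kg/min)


METs = VO2 / 3.5 = 25.82 / 3.5 = 7.38

7.38 METs


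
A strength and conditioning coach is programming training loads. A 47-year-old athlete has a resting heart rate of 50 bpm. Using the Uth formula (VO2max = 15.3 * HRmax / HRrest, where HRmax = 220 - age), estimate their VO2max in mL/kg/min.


HRmax = 220 - 47 = 173 bpm
Ratio = HRmax / HRrest = 173 / 50 = 3.46
VO2max = 15.3 * 3.46 = 52.94 mL/kg/min

52.94 mL/kg/min


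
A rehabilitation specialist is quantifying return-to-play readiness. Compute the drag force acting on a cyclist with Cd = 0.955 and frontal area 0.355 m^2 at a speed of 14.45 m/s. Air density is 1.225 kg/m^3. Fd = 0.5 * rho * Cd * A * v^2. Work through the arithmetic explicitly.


Step 1: v^2 = 208.8025
Step 2: Fd = 0.5 * 1.225 * 0.955 * 0.355 * 208.8025
= 43.358 N

43.358 N


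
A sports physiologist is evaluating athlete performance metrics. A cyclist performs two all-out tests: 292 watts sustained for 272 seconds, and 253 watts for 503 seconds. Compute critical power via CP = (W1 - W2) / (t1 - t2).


W1 = P1 * t1 = 292 * 272 = 79424 J
W2 = P2 * t2 = 253 * 503 = 127259 J
CP = (79424 - 127259) / (272 - 503)
= 207.08 W

207.08 W


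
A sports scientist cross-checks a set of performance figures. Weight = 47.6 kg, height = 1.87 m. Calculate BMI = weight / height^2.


height^2 = 1.87^2 = 3.4969
BMI = 47.6 / 3.4969 = 13.61 kg/m^2

13.61 kg/m^2


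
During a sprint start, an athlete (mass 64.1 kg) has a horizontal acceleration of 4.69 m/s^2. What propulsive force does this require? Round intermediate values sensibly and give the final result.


Propulsive force = mass * acceleration
= 64.1 kg * 4.69 m/s^2
= 300.63 N

300.63 N


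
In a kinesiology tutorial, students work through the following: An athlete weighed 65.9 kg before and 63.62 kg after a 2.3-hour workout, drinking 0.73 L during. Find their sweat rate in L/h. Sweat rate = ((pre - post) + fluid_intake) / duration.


Body mass change = 2.28 kg
Total sweat loss = 2.28 + 0.73 = 3.01 L
Rate = 3.01 / 2.3 = 1.309 L/h

1.309 L/h


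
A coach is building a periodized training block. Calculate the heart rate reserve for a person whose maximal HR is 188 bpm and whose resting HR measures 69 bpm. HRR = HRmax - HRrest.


HRmax = 188 bpm
HRrest = 69 bpm
HRR = 188 - 69 = 119 bpm

119 bpm


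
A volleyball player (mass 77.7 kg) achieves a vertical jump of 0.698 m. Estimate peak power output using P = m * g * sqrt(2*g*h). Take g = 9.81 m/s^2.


2 * g * h = 2 * 9.81 * 0.698 = 13.69476
sqrt(13.69476) = 3.700643 m/s
P = 77.7 * 9.81 * 3.700643 = 2820.77 W

2820.77 W


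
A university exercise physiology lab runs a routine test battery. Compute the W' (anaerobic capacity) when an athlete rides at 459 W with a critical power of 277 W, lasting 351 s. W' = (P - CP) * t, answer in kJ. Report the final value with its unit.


Above-CP power = 182 W
Duration = 351 s
W' = 182 * 351 = 63882 J
Convert: 63882 / 1000 = 63.882 kJ

63.882 kJ


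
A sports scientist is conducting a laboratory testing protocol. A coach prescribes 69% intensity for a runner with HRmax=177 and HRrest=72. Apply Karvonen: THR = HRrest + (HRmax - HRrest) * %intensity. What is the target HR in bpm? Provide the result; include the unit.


Heart rate reserve = 177 - 72 = 105
Intensity fraction = 69 / 100 = 0.69
THR = 72 + 105 * 0.69 = 144.45 bpm

144.45 bpm


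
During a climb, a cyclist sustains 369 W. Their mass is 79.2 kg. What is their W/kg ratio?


Power-to-weight = 369 W / 79.2 kg
= 4.659 W/kg

4.659 W/kg


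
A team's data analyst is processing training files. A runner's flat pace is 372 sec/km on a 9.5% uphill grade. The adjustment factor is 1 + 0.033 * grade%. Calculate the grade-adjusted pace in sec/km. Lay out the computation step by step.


Factor = 1 + 0.033 * 9.5 = 1.3135
Adjusted pace = 372 * 1.3135
= 488.62 sec/km

488.62 s/km


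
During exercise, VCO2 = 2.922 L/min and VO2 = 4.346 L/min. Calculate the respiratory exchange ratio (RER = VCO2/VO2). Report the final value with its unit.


RER = VCO2 / VO2
= 2.922 / 4.346
= 0.6723

0.6723


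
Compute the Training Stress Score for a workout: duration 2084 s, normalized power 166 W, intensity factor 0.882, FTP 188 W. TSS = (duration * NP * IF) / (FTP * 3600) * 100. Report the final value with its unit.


Product = 2084 * 166 * 0.882 = 305122.608
Base = 188 * 3600 = 676800
TSS = 305122.608 / 676800 * 100 = 45.08

45.08 TSS


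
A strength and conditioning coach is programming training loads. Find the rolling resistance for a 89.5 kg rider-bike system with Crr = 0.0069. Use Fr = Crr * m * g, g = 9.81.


m * g = 89.5 * 9.81 = 877.995 N
Fr = 0.0069 * 877.995 = 6.058 N

6.058 N


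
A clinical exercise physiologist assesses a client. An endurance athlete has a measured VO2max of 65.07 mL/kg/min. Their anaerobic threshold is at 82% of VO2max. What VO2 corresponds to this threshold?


Anaerobic threshold VO2 = VO2max * 82%
= 65.07 * 0.82
= 53.36 mL/kg/min

53.36 mL/kg/min


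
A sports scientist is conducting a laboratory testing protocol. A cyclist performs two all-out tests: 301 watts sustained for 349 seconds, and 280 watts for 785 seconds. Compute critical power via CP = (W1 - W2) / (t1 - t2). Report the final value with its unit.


W1 = P1 * t1 = 301 * 349 = 105049 J
W2 = P2 * t2 = 280 * 785 = 219800 J
CP = (105049 - 219800) / (349 - 785)
= 263.19 W

263.19 W


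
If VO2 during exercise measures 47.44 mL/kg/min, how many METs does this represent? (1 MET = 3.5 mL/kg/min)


METs = VO2 / 3.5 = 47.44 / 3.5 = 13.55

13.55 METs


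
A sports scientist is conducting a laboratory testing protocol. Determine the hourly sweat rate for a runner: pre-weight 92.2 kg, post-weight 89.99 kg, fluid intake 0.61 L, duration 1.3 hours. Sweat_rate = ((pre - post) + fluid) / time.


Mass lost = 92.2 - 89.99 = 2.21 kg
Add fluid consumed: 2.21 + 0.61 = 2.82 L total sweat
Sweat rate = 2.82 / 1.3 = 2.169 L/h

2.169 L/h


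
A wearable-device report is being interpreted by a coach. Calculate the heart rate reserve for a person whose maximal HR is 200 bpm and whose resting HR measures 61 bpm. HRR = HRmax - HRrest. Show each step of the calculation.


HRmax = 200 bpm
HRrest = 61 bpm
HRR = 200 - 61 = 139 bpm

139 bpm


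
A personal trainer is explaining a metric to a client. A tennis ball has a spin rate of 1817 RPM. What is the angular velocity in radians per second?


Convert RPM to rad/s: multiply by 2*pi and divide by 60
omega = 1817 * 2 * pi / 60
= 190.276 rad/s

190.276 rad/s


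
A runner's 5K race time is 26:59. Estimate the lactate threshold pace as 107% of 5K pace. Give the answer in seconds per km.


Total race time = 26*60 + 59 = 1619 seconds
5K pace = 1619 / 5 = 323.8 sec/km
LT pace = 323.8 * 1.07 = 346.47 sec/km

346.47 s/km


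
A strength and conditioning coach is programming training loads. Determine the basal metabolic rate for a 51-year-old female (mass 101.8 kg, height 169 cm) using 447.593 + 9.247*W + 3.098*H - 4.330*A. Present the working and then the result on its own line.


BMR = 447.593 + 9.247*101.8 + 3.098*169 - 4.330*51
= 1691.67 kcal/day

1691.67 kcal/day


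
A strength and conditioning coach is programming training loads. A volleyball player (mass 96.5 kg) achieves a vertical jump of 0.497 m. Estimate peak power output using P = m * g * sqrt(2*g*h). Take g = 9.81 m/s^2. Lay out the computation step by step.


2 * g * h = 2 * 9.81 * 0.497 = 9.75114
sqrt(9.75114) = 3.122682 m/s
P = 96.5 * 9.81 * 3.122682 = 2956.13 W

2956.13 W


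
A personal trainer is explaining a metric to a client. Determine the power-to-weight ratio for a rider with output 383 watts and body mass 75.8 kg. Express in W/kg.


P/W = 383 / 75.8 = 5.053 W/kg

5.053 W/kg


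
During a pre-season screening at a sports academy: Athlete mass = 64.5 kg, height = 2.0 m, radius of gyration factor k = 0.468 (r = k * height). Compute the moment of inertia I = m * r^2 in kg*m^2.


r = k * height = 0.468 * 2.0 = 0.936 m
r^2 = 0.936^2 = 0.876096
I = 64.5 * 0.876096 = 56.508 kg*m^2

56.508 kg*m^2


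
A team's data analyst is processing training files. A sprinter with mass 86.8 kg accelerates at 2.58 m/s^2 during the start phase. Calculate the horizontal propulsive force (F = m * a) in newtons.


F = m * a
= 86.8 * 2.58
= 223.94 N

223.94 N


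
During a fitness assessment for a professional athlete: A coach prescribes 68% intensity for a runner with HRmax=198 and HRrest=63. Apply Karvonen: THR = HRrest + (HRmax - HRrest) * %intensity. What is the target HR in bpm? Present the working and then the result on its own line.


Heart rate reserve = 198 - 63 = 135
Intensity fraction = 68 / 100 = 0.68
THR = 63 + 135 * 0.68 = 154.8 bpm

154.8 bpm


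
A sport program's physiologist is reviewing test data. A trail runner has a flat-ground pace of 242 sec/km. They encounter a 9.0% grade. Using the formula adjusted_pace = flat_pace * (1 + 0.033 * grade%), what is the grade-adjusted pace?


Grade factor = 1 + 0.033 * 9.0 = 1.297
Adjusted = 242 * 1.297 = 313.87 sec/km

313.87 s/km


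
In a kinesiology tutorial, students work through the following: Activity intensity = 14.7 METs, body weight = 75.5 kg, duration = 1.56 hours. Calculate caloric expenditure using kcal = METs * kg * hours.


kcal = 14.7 * 75.5 * 1.56
= 1109.85 * 1.56
= 1731.37 kcal

1731.37 kcal


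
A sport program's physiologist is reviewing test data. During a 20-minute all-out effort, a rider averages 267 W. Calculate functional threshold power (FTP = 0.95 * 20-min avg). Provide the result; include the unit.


FTP = 0.95 * 267
= 253.65 W

253.65 W


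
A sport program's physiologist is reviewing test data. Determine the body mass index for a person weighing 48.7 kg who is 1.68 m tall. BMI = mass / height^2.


BMI = mass / height^2
= 48.7 / 1.68^2
= 48.7 / 2.8224
= 17.25 kg/m^2

17.25 kg/m^2


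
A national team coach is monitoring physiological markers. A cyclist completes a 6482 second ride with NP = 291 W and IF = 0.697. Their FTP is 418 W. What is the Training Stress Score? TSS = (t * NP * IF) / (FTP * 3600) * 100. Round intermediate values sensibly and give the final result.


t * NP * IF = 6482 * 291 * 0.697 = 1314724.614
FTP * 3600 = 1504800
TSS = (1314724.614 / 1504800) * 100 = 87.37

87.37 TSS


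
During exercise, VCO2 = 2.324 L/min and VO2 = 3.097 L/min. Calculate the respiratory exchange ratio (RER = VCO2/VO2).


RER = VCO2 / VO2
= 2.324 / 3.097
= 0.7504

0.7504


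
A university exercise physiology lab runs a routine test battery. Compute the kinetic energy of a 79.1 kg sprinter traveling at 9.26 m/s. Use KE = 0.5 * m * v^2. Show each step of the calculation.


Velocity squared = 85.7476
KE = 0.5 * 79.1 * 85.7476 = 3391.32 J

3391.32 J


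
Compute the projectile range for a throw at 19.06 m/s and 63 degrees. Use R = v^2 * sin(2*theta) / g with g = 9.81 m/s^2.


Two times the angle = 126 degrees
sin(126) = 0.809017
R = 363.2836 * 0.809017 / 9.81 = 29.959 m

29.959 m


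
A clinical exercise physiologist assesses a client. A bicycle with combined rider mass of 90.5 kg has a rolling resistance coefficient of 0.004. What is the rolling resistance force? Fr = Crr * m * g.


Fr = 0.004 * 90.5 * 9.81
= 0.362 * 9.81
= 3.551 N

3.551 N


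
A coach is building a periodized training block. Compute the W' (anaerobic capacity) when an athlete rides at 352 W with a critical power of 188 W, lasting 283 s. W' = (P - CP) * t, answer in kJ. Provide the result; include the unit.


Above-CP power = 164 W
Duration = 283 s
W' = 164 * 283 = 46412 J
Convert: 46412 / 1000 = 46.412 kJ

46.412 kJ


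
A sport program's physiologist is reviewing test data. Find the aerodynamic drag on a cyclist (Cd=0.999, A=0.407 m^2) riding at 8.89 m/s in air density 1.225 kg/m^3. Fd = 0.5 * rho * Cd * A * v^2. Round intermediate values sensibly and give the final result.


Fd = 0.5 * 1.225 * 0.999 * 0.407 * 8.89^2
= 0.5 * 1.225 * 0.999 * 0.407 * 79.0321
= 19.682 N

19.682 N


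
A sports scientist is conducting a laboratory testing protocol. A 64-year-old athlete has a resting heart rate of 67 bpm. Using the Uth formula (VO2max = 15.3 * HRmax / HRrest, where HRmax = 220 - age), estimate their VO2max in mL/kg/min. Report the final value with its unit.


HRmax = 220 - 64 = 156 bpm
Ratio = HRmax / HRrest = 156 / 67 = 2.3284
VO2max = 15.3 * 2.3284 = 35.62 mL/kg/min

35.62 mL/kg/min


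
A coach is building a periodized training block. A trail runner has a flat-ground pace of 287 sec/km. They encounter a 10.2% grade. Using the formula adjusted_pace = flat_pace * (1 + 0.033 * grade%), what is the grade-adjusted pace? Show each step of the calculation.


Grade factor = 1 + 0.033 * 10.2 = 1.3366
Adjusted = 287 * 1.3366 = 383.6 sec/km

383.6 s/km


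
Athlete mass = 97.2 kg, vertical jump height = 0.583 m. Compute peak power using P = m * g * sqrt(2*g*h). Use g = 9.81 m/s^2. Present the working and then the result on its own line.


sqrt(2 * 9.81 * 0.583) = sqrt(11.43846) = 3.382079 m/s
P = 97.2 * 9.81 * 3.382079
= 3224.92 W

3224.92 W


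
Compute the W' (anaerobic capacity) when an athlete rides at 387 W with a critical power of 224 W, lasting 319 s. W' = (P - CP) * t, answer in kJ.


Above-CP power = 163 W
Duration = 319 s
W' = 163 * 319 = 51997 J
Convert: 51997 / 1000 = 51.997 kJ

51.997 kJ


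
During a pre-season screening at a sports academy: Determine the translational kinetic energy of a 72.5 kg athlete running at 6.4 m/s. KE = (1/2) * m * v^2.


KE = 0.5 * m * v^2
= 0.5 * 72.5 * 6.4^2
= 0.5 * 72.5 * 40.96
= 1484.8 J

1484.8 J


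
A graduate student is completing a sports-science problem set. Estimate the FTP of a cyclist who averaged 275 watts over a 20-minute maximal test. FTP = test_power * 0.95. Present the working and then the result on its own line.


FTP = 275 * 0.95 = 261.25 W

261.25 W


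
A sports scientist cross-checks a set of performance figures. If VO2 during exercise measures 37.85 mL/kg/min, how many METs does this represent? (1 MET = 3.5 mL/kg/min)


METs = VO2 / 3.5 = 37.85 / 3.5 = 10.81

10.81 METs


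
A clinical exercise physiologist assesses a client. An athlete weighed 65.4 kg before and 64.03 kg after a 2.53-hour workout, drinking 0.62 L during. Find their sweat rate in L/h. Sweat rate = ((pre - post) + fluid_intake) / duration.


Body mass change = 1.37 kg
Total sweat loss = 1.37 + 0.62 = 1.99 L
Rate = 1.99 / 2.53 = 0.787 L/h

0.787 L/h


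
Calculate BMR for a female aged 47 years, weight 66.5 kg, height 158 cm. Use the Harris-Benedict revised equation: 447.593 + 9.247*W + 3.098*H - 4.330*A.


Substituting values:
W term = 9.247 * 66.5 = 614.9255
H term = 3.098 * 158 = 489.484
A term = 4.330 * 47 = 203.51
BMR = 1348.49 kcal/day

1348.49 kcal/day


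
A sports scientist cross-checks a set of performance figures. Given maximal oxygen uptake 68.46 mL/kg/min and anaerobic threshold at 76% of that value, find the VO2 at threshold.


Percentage as decimal = 0.76
VO2 at AT = 68.46 * 0.76 = 52.03 mL/kg/min

52.03 mL/kg/min


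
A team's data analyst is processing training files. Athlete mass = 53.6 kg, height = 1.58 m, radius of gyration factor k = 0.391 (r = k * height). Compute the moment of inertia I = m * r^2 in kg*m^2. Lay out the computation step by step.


r = k * height = 0.391 * 1.58 = 0.61778 m
r^2 = 0.61778^2 = 0.381652
I = 53.6 * 0.381652 = 20.457 kg*m^2

20.457 kg*m^2


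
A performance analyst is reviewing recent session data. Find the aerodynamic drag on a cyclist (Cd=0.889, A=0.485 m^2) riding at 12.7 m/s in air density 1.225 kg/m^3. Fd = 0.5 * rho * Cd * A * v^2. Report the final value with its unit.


Fd = 0.5 * 1.225 * 0.889 * 0.485 * 12.7^2
= 0.5 * 1.225 * 0.889 * 0.485 * 161.29
= 42.595 N

42.595 N


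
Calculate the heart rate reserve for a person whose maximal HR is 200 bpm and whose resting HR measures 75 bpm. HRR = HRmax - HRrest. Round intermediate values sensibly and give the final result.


HRmax = 200 bpm
HRrest = 75 bpm
HRR = 200 - 75 = 125 bpm

125 bpm


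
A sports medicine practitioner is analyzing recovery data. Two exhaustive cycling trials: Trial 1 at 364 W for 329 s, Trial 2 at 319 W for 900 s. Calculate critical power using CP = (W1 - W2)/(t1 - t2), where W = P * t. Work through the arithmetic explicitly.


W1 = 364 * 329 = 119756 J
W2 = 319 * 900 = 287100 J
CP = (119756 - 287100) / (329 - 900)
= -167344 / -571
= 293.07 W

293.07 W


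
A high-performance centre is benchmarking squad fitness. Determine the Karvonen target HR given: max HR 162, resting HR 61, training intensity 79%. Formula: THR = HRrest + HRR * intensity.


HRR = HRmax - HRrest = 162 - 61 = 101
THR = 61 + 101 * 0.79
= 140.79 bpm

140.79 bpm


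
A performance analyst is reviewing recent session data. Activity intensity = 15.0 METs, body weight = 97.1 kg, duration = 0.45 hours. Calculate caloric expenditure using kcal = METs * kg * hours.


kcal = 15.0 * 97.1 * 0.45
= 1456.5 * 0.45
= 655.43 kcal

655.43 kcal


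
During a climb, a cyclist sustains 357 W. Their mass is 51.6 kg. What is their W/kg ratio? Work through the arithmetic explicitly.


Power-to-weight = 357 W / 51.6 kg
= 6.919 W/kg

6.919 W/kg


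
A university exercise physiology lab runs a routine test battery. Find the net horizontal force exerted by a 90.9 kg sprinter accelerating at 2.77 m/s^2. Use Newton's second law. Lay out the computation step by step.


Newton's second law: F = m * a
F = 90.9 * 2.77 = 251.79 N

251.79 N


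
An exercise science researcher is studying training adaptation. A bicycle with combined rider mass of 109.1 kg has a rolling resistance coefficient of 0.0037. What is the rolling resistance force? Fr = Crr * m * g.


Fr = 0.0037 * 109.1 * 9.81
= 0.40367 * 9.81
= 3.96 N

3.96 N


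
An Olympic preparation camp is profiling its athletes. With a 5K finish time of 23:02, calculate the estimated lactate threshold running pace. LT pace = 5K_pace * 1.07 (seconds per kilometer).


Race duration = 1382 s for 5 km
Average pace = 1382 / 5 = 276.4 s/km
LT pace = 276.4 * 1.07
= 295.75 s/km

295.75 s/km


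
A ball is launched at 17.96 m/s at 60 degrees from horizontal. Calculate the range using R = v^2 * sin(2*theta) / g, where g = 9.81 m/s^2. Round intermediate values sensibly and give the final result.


sin(2 * 60) = sin(120) = 0.866025
v^2 = 17.96^2 = 322.5616
R = 322.5616 * 0.866025 / 9.81
= 28.476 m

28.476 m


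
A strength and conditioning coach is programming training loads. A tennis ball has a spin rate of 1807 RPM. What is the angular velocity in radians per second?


Convert RPM to rad/s: multiply by 2*pi and divide by 60
omega = 1807 * 2 * pi / 60
= 189.229 rad/s

189.229 rad/s


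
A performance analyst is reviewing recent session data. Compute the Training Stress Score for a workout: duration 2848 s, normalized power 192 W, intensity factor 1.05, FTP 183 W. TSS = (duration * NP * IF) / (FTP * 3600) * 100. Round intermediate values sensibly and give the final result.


Product = 2848 * 192 * 1.05 = 574156.8
Base = 183 * 3600 = 658800
TSS = 574156.8 / 658800 * 100 = 87.15

87.15 TSS


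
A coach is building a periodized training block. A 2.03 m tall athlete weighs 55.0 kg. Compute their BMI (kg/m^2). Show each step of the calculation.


height^2 = 4.1209 m^2
BMI = 55.0 / 4.1209 = 13.35 kg/m^2

13.35 kg/m^2


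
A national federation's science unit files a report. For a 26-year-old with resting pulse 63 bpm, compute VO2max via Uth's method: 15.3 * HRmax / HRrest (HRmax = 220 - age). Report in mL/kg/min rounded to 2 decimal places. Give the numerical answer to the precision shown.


Step 1: HRmax = 220 - 26 = 194 bpm
Step 2: Ratio = 194 / 63 = 3.0794
Step 3: VO2max = 15.3 * 3.0794 = 47.11 mL/kg/min

47.11 mL/kg/min


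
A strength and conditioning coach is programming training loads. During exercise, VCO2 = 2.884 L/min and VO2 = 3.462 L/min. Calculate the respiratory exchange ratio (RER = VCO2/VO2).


RER = VCO2 / VO2
= 2.884 / 3.462
= 0.833

0.833


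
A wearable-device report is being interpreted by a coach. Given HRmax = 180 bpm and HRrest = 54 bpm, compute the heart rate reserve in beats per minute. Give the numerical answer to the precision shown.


Heart rate reserve = maximum HR minus resting HR
HRR = 180 - 54 = 126 bpm

126 bpm


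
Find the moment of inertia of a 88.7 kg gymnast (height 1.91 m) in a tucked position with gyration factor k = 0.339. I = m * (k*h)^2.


Radius of gyration = 0.339 * 1.91 = 0.64749 m
I = 88.7 * 0.64749^2
= 88.7 * 0.419243
= 37.187 kg*m^2

37.187 kg*m^2


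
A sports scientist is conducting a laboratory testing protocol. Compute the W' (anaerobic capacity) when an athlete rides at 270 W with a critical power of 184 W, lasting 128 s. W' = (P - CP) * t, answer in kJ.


Above-CP power = 86 W
Duration = 128 s
W' = 86 * 128 = 11008 J
Convert: 11008 / 1000 = 11.008 kJ

11.008 kJ


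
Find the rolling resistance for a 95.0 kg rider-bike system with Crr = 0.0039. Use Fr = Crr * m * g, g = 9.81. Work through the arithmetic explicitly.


m * g = 95.0 * 9.81 = 931.95 N
Fr = 0.0039 * 931.95 = 3.635 N

3.635 N


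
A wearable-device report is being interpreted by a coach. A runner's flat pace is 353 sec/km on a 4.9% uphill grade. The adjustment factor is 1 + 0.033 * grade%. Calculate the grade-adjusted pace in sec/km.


Factor = 1 + 0.033 * 4.9 = 1.1617
Adjusted pace = 353 * 1.1617
= 410.08 sec/km

410.08 s/km


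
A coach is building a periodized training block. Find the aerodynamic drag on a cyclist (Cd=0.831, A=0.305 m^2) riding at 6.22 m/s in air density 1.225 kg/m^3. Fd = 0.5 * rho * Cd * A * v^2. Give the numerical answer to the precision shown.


Fd = 0.5 * 1.225 * 0.831 * 0.305 * 6.22^2
= 0.5 * 1.225 * 0.831 * 0.305 * 38.6884
= 6.006 N

6.006 N


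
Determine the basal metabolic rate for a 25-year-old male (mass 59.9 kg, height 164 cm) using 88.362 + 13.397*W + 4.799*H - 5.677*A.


BMR = 88.362 + 13.397*59.9 + 4.799*164 - 5.677*25
= 1535.95 kcal/day

1535.95 kcal/day


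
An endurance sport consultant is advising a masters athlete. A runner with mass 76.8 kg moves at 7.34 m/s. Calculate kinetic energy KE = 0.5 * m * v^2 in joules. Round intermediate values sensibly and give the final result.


v^2 = 7.34^2 = 53.8756
KE = 0.5 * 76.8 * 53.8756
= 2068.82 J

2068.82 J


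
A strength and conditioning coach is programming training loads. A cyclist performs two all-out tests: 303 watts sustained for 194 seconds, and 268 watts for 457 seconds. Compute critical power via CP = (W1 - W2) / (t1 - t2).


W1 = P1 * t1 = 303 * 194 = 58782 J
W2 = P2 * t2 = 268 * 457 = 122476 J
CP = (58782 - 122476) / (194 - 457)
= 242.18 W

242.18 W


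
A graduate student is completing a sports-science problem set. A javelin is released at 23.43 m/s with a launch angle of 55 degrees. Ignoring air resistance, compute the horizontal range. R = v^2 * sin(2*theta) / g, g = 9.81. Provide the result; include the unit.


Launch speed squared = 548.9649
sin(2 * 55 deg) = 0.939693
Range = 548.9649 * 0.939693 / 9.81
= 52.585 m

52.585 m


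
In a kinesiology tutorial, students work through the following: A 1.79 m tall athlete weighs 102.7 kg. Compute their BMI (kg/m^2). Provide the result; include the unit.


height^2 = 3.2041 m^2
BMI = 102.7 / 3.2041 = 32.05 kg/m^2

32.05 kg/m^2


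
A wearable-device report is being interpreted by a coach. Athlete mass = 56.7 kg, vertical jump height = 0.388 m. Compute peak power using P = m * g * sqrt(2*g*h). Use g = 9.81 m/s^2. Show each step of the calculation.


sqrt(2 * 9.81 * 0.388) = sqrt(7.61256) = 2.759087 m/s
P = 56.7 * 9.81 * 2.759087
= 1534.68 W

1534.68 W


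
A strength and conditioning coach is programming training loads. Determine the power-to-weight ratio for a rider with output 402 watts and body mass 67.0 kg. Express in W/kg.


P/W = 402 / 67.0 = 6.0 W/kg

6.0 W/kg


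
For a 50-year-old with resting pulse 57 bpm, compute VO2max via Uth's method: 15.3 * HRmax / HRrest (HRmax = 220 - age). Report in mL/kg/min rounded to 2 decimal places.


Step 1: HRmax = 220 - 50 = 170 bpm
Step 2: Ratio = 170 / 57 = 2.9825
Step 3: VO2max = 15.3 * 2.9825 = 45.63 mL/kg/min

45.63 mL/kg/min


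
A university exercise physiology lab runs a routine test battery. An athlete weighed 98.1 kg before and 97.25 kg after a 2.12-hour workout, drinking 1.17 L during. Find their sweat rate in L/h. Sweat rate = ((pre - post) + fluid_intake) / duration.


Body mass change = 0.85 kg
Total sweat loss = 0.85 + 1.17 = 2.02 L
Rate = 2.02 / 2.12 = 0.953 L/h

0.953 L/h


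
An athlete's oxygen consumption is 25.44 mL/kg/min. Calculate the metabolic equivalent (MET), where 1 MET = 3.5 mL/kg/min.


MET = VO2 / 3.5
= 25.44 / 3.5
= 7.27 METs

7.27 METs


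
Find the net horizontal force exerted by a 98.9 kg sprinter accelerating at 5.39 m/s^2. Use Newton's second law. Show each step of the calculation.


Newton's second law: F = m * a
F = 98.9 * 5.39 = 533.07 N

533.07 N


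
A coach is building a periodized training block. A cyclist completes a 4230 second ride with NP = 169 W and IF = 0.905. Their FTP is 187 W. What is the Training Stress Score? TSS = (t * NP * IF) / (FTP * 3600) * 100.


t * NP * IF = 4230 * 169 * 0.905 = 646957.35
FTP * 3600 = 673200
TSS = (646957.35 / 673200) * 100 = 96.1

96.1 TSS


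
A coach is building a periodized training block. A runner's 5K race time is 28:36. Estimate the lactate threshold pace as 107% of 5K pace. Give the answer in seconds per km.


Total race time = 28*60 + 36 = 1716 seconds
5K pace = 1716 / 5 = 343.2 sec/km
LT pace = 343.2 * 1.07 = 367.22 sec/km

367.22 s/km


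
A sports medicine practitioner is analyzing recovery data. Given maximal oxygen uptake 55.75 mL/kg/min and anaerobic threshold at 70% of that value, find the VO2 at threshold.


Percentage as decimal = 0.7
VO2 at AT = 55.75 * 0.7 = 39.03 mL/kg/min

39.03 mL/kg/min


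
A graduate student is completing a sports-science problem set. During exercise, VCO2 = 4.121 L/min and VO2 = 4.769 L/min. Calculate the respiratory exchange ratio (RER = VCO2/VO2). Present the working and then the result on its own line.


RER = VCO2 / VO2
= 4.121 / 4.769
= 0.8641

0.8641


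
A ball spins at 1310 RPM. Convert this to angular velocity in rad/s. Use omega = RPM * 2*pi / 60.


omega = 1310 * 2 * pi / 60
= 1310 * 6.28318531 / 60
= 8230.973 / 60
= 137.183 rad/s

137.183 rad/s


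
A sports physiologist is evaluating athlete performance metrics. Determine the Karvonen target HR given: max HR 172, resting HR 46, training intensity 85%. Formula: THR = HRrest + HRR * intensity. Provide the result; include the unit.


HRR = HRmax - HRrest = 172 - 46 = 126
THR = 46 + 126 * 0.85
= 153.1 bpm

153.1 bpm


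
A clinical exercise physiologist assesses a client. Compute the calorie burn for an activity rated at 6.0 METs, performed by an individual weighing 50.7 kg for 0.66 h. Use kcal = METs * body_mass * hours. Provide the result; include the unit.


Product of METs and mass = 6.0 * 50.7 = 304.2
Total kcal = 304.2 * 0.66 = 200.77 kcal

200.77 kcal


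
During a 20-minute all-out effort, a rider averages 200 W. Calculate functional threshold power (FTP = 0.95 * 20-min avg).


FTP = 0.95 * 200
= 190.0 W

190.0 W


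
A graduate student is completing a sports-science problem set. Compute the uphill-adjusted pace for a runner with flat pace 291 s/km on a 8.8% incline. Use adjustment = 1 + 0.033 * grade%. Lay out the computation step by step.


Adjustment factor = 1 + 0.033 * 8.8 = 1.2904
Grade-adjusted pace = 291 * 1.2904 = 375.51 s/km

375.51 s/km


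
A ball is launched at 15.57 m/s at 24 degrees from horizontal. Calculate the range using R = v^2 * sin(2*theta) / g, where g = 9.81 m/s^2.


sin(2 * 24) = sin(48) = 0.743145
v^2 = 15.57^2 = 242.4249
R = 242.4249 * 0.743145 / 9.81
= 18.365 m

18.365 m


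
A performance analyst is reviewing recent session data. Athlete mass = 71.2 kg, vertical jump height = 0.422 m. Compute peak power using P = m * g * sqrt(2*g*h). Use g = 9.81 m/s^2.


sqrt(2 * 9.81 * 0.422) = sqrt(8.27964) = 2.877436 m/s
P = 71.2 * 9.81 * 2.877436
= 2009.81 W

2009.81 W


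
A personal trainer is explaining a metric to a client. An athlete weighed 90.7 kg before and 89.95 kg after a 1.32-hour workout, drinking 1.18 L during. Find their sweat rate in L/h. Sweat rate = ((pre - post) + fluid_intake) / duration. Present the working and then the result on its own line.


Body mass change = 0.75 kg
Total sweat loss = 0.75 + 1.18 = 1.93 L
Rate = 1.93 / 1.32 = 1.462 L/h

1.462 L/h


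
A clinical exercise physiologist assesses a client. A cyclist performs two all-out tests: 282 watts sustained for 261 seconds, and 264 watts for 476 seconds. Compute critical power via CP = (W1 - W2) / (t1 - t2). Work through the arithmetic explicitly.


W1 = P1 * t1 = 282 * 261 = 73602 J
W2 = P2 * t2 = 264 * 476 = 125664 J
CP = (73602 - 125664) / (261 - 476)
= 242.15 W

242.15 W


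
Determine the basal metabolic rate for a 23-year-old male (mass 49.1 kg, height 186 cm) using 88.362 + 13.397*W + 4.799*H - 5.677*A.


BMR = 88.362 + 13.397*49.1 + 4.799*186 - 5.677*23
= 1508.2 kcal/day

1508.2 kcal/day


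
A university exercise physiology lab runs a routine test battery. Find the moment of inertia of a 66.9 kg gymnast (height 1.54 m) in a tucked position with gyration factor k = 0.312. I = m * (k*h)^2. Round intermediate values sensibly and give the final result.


Radius of gyration = 0.312 * 1.54 = 0.48048 m
I = 66.9 * 0.48048^2
= 66.9 * 0.230861
= 15.445 kg*m^2

15.445 kg*m^2


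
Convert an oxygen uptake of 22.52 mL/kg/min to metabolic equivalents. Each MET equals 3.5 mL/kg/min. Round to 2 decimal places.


One MET = 3.5 mL/kg/min
Number of METs = 22.52 / 3.5
= 6.43 METs

6.43 METs


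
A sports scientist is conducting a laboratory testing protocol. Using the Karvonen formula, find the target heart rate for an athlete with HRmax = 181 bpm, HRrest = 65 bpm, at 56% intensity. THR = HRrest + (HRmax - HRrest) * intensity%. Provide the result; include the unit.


HRR = 181 - 65 = 116
THR = 65 + 116 * 0.56
= 65 + 64.96
= 129.96 bpm

129.96 bpm


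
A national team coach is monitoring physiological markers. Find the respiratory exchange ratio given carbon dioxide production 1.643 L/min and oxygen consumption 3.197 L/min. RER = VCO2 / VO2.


VCO2 = 1.643 L/min
VO2 = 3.197 L/min
RER = 1.643 / 3.197 = 0.5139

0.5139


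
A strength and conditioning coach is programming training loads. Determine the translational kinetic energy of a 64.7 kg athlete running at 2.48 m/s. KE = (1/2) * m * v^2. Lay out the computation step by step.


KE = 0.5 * m * v^2
= 0.5 * 64.7 * 2.48^2
= 0.5 * 64.7 * 6.1504
= 198.97 J

198.97 J


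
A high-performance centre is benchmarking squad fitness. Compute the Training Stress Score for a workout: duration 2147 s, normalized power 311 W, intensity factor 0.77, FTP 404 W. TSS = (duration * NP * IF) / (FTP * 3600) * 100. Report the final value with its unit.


Product = 2147 * 311 * 0.77 = 514142.09
Base = 404 * 3600 = 1454400
TSS = 514142.09 / 1454400 * 100 = 35.35

35.35 TSS


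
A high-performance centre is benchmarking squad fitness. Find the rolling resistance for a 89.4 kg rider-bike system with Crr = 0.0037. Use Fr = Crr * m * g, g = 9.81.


m * g = 89.4 * 9.81 = 877.014 N
Fr = 0.0037 * 877.014 = 3.245 N

3.245 N


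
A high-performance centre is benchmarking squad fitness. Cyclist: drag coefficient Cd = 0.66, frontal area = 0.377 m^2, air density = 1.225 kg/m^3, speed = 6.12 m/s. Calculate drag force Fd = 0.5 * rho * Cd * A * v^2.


v^2 = 6.12^2 = 37.4544
Fd = 0.5 * 1.225 * 0.66 * 0.377 * 37.4544
= 5.708 N

5.708 N


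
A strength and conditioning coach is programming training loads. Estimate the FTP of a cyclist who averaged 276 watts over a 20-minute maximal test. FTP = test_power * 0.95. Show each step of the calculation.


FTP = 276 * 0.95 = 262.2 W

262.2 W


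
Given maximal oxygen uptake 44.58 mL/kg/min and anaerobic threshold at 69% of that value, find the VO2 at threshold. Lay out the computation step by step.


Percentage as decimal = 0.69
VO2 at AT = 44.58 * 0.69 = 30.76 mL/kg/min

30.76 mL/kg/min


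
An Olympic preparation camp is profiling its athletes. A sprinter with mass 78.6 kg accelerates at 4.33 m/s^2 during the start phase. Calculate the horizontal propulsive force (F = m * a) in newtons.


F = m * a
= 78.6 * 4.33
= 340.34 N

340.34 N


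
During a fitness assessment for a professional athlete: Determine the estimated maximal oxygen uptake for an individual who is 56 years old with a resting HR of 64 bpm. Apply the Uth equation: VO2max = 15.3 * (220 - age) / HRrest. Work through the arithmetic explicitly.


HRmax = 220 - 56 = 164
VO2max = 15.3 * (164 / 64)
= 15.3 * 2.5625
= 39.21 mL/kg/min

39.21 mL/kg/min


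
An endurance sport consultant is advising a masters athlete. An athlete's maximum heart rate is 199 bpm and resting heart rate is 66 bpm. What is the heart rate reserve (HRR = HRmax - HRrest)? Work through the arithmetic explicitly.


HRR = HRmax - HRrest
= 199 - 66
= 133 bpm

133 bpm


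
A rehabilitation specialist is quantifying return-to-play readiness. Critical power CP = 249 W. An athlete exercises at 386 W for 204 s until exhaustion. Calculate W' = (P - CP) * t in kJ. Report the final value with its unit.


P - CP = 386 - 249 = 137 W
W' = 137 * 204 = 27948 J
= 27948 / 1000 = 27.948 kJ

27.948 kJ
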